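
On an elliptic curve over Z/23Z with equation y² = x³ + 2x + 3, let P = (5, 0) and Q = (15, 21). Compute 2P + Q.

First 2P:
Repeated addition: build up to 2P.
2P: (5, 0) + (5, 0): same x and y₁ ≡ -y₂, so the sum is 𝒪.
2P = 𝒪.
Finally 2P + Q:
𝒪 + (15, 21) = (15, 21) (identity).

(15, 21)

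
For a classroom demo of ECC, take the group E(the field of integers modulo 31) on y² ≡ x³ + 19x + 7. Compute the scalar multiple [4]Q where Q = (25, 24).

Repeated addition: build up to 4Q.
2Q: tangent at (25, 24): λ = (3·25² + 19)/(2·24) ≡ 3/17. 17⁻¹ ≡ 11 (mod 31) since 17·11 = 187 ≡ 1, so λ ≡ 3·11 ≡ 2.
  x = λ² - 25 - 25 = 4 - 50 ≡ 16; y = λ·(25 - 16) - 24 ≡ 25. → (16, 25)
3Q: (16, 25) + (25, 24). λ = (24 - 25)/(25 - 16) ≡ 30/9 mod 31. 9⁻¹ ≡ 7 (mod 31) since 9·7 = 63 ≡ 1, so λ ≡ 24.
  x = λ² - 16 - 25 = 576 - 41 ≡ 8; y = λ·(16 - 8) - 25 ≡ 12. → (8, 12)
4Q: (8, 12) + (25, 24). λ = (24 - 12)/(25 - 8) ≡ 12/17 mod 31. 17⁻¹ ≡ 11 (mod 31), so λ ≡ 8.
  x = λ² - 8 - 25 = 64 - 33 ≡ 0; y = λ·(8 - 0) - 12 ≡ 21. → (0, 21)

(0, 21)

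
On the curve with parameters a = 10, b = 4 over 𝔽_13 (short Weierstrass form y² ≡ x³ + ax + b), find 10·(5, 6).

Write P = (5, 6).
Double-and-add on 10 = (1010)₂. Start with P = (5, 6) for the leading 1-bit.
double: tangent at (5, 6): λ = (3·5² + 10)/(2·6) ≡ 7/12. 12⁻¹ ≡ 12 (mod 13) since 12·12 = 144 ≡ 1, so λ ≡ 7·12 ≡ 6.
  x = λ² - 5 - 5 = 36 - 10 ≡ 0; y = λ·(5 - 0) - 6 ≡ 11. → (0, 11)
double: tangent at (0, 11): λ = (3·0² + 10)/(2·11) ≡ 10/9. 9⁻¹ ≡ 3 (mod 13) since 9·3 = 27 ≡ 1, so λ ≡ 10·3 ≡ 4.
  x = λ² - 0 - 0 = 16 - 0 ≡ 3; y = λ·(0 - 3) - 11 ≡ 3. → (3, 3)
add P: (3, 3) + (5, 6). λ = (6 - 3)/(5 - 3) ≡ 3/2 mod 13. 2⁻¹ ≡ 7 (mod 13), so λ ≡ 8.
  x = λ² - 3 - 5 = 64 - 8 ≡ 4; y = λ·(3 - 4) - 3 ≡ 2. → (4, 2)
double: tangent at (4, 2): λ = (3·4² + 10)/(2·2) ≡ 6/4. 4⁻¹ ≡ 10 (mod 13), so λ ≡ 6·10 ≡ 8.
  x = λ² - 4 - 4 = 64 - 8 ≡ 4; y = λ·(4 - 4) - 2 ≡ 11. → (4, 11)

(4, 11)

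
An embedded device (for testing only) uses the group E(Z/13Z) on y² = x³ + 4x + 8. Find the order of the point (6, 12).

2P: tangent at (6, 12): λ = (3·6² + 4)/(2·12) ≡ 8/11. 11⁻¹ ≡ 6 (mod 13), so λ ≡ 8·6 ≡ 9.
  x = λ² - 6 - 6 = 81 - 12 ≡ 4; y = λ·(6 - 4) - 12 ≡ 6. → (4, 6)
3P: (4, 6) + (6, 12). λ = (12 - 6)/(6 - 4) ≡ 6/2 mod 13. 2⁻¹ ≡ 7 (mod 13), so λ ≡ 3.
  x = λ² - 4 - 6 = 9 - 10 ≡ 12; y = λ·(4 - 12) - 6 ≡ 9. → (12, 9)
4P: (12, 9) + (6, 12). λ = (12 - 9)/(6 - 12) ≡ 3/7 mod 13. 7⁻¹ ≡ 2 (mod 13) since 7·2 = 14 ≡ 1, so λ ≡ 6.
  x = λ² - 12 - 6 = 36 - 18 ≡ 5; y = λ·(12 - 5) - 9 ≡ 7. → (5, 7)
5P: (5, 7) + (6, 12). λ = (12 - 7)/(6 - 5) ≡ 5/1 mod 13. 1⁻¹ ≡ 1 (mod 13), so λ ≡ 5.
  x = λ² - 5 - 6 = 25 - 11 ≡ 1; y = λ·(5 - 1) - 7 ≡ 0. → (1, 0)
6P: (1, 0) + (6, 12). λ = (12 - 0)/(6 - 1) ≡ 12/5 mod 13. 5⁻¹ ≡ 8 (mod 13), so λ ≡ 5.
  x = λ² - 1 - 6 = 25 - 7 ≡ 5; y = λ·(1 - 5) - 0 ≡ 6. → (5, 6)
7P: (5, 6) + (6, 12). λ = (12 - 6)/(6 - 5) ≡ 6/1 mod 13. 1⁻¹ ≡ 1 (mod 13) since 1·1 = 1 ≡ 1, so λ ≡ 6.
  x = λ² - 5 - 6 = 36 - 11 ≡ 12; y = λ·(5 - 12) - 6 ≡ 4. → (12, 4)
8P: (12, 4) + (6, 12). λ = (12 - 4)/(6 - 12) ≡ 8/7 mod 13. 7⁻¹ ≡ 2 (mod 13), so λ ≡ 3.
  x = λ² - 12 - 6 = 9 - 18 ≡ 4; y = λ·(12 - 4) - 4 ≡ 7. → (4, 7)
9P: (4, 7) + (6, 12). λ = (12 - 7)/(6 - 4) ≡ 5/2 mod 13. 2⁻¹ ≡ 7 (mod 13) since 2·7 = 14 ≡ 1, so λ ≡ 9.
  x = λ² - 4 - 6 = 81 - 10 ≡ 6; y = λ·(4 - 6) - 7 ≡ 1. → (6, 1)
10P: (6, 1) + (6, 12): same x and y₁ ≡ -y₂, so the sum is O.
10P = O, so the order is 10.

10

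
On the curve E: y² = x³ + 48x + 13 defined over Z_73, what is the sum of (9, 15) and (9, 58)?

O

The two points share x = 9 and their y-coordinates satisfy 15 + 58 ≡ 0 (mod 73), so they are inverses. Their sum is the point at infinity.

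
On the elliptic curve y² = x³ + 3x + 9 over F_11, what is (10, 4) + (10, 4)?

(6, 10)

tangent at (10, 4): λ = (3·10² + 3)/(2·4) ≡ 6/8. 8⁻¹ ≡ 7 (mod 11), so λ ≡ 6·7 ≡ 9.
  x = λ² - 10 - 10 = 81 - 20 ≡ 6; y = λ·(10 - 6) - 4 ≡ 10. → (6, 10)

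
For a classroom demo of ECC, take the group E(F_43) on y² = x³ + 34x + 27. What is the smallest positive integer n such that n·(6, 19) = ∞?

2P: tangent at (6, 19): λ = (3·6² + 34)/(2·19) ≡ 13/38. 38⁻¹ ≡ 17 (mod 43) since 38·17 = 646 ≡ 1, so λ ≡ 13·17 ≡ 6.
  x = λ² - 6 - 6 = 36 - 12 ≡ 24; y = λ·(6 - 24) - 19 ≡ 2. → (24, 2)
3P: (24, 2) + (6, 19). λ = (19 - 2)/(6 - 24) ≡ 17/25 mod 43. 25⁻¹ ≡ 31 (mod 43), so λ ≡ 11.
  x = λ² - 24 - 6 = 121 - 30 ≡ 5; y = λ·(24 - 5) - 2 ≡ 35. → (5, 35)
4P: (5, 35) + (6, 19). λ = (19 - 35)/(6 - 5) ≡ 27/1 mod 43. 1⁻¹ ≡ 1 (mod 43) since 1·1 = 1 ≡ 1, so λ ≡ 27.
  x = λ² - 5 - 6 = 729 - 11 ≡ 30; y = λ·(5 - 30) - 35 ≡ 21. → (30, 21)
5P: (30, 21) + (6, 19). λ = (19 - 21)/(6 - 30) ≡ 41/19 mod 43. 19⁻¹ ≡ 34 (mod 43), so λ ≡ 18.
  x = λ² - 30 - 6 = 324 - 36 ≡ 30; y = λ·(30 - 30) - 21 ≡ 22. → (30, 22)
6P: (30, 22) + (6, 19). λ = (19 - 22)/(6 - 30) ≡ 40/19 mod 43. 19⁻¹ ≡ 34 (mod 43), so λ ≡ 27.
  x = λ² - 30 - 6 = 729 - 36 ≡ 5; y = λ·(30 - 5) - 22 ≡ 8. → (5, 8)
7P: (5, 8) + (6, 19). λ = (19 - 8)/(6 - 5) ≡ 11/1 mod 43. 1⁻¹ ≡ 1 (mod 43), so λ ≡ 11.
  x = λ² - 5 - 6 = 121 - 11 ≡ 24; y = λ·(5 - 24) - 8 ≡ 41. → (24, 41)
8P: (24, 41) + (6, 19). λ = (19 - 41)/(6 - 24) ≡ 21/25 mod 43. 25⁻¹ ≡ 31 (mod 43), so λ ≡ 6.
  x = λ² - 24 - 6 = 36 - 30 ≡ 6; y = λ·(24 - 6) - 41 ≡ 24. → (6, 24)
9P: (6, 24) + (6, 19): same x and y₁ ≡ -y₂, so the sum is ∞.
9P = ∞, so the order is 9.

9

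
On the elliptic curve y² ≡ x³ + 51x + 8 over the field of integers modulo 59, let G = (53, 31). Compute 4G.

(11, 37)

Repeated addition: build up to 4G.
2G: tangent at (53, 31): λ = (3·53² + 51)/(2·31) ≡ 41/3. 3⁻¹ ≡ 20 (mod 59) since 3·20 = 60 ≡ 1, so λ ≡ 41·20 ≡ 53.
  x = λ² - 53 - 53 = 2809 - 106 ≡ 48; y = λ·(53 - 48) - 31 ≡ 57. → (48, 57)
3G: (48, 57) + (53, 31). λ = (31 - 57)/(53 - 48) ≡ 33/5 mod 59. 5⁻¹ ≡ 12 (mod 59) since 5·12 = 60 ≡ 1, so λ ≡ 42.
  x = λ² - 48 - 53 = 1764 - 101 ≡ 11; y = λ·(48 - 11) - 57 ≡ 22. → (11, 22)
4G: (11, 22) + (53, 31). λ = (31 - 22)/(53 - 11) ≡ 9/42 mod 59. 42⁻¹ ≡ 52 (mod 59), so λ ≡ 55.
  x = λ² - 11 - 53 = 3025 - 64 ≡ 11; y = λ·(11 - 11) - 22 ≡ 37. → (11, 37)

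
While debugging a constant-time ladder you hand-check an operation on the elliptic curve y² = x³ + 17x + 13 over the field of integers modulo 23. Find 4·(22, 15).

Write G = (22, 15).
Double-and-add on 4 = (100)₂. Start with G = (22, 15) for the leading 1-bit.
double: tangent at (22, 15): λ = (3·22² + 17)/(2·15) ≡ 20/7. 7⁻¹ ≡ 10 (mod 23) since 7·10 = 70 ≡ 1, so λ ≡ 20·10 ≡ 16.
  x = λ² - 22 - 22 = 256 - 44 ≡ 5; y = λ·(22 - 5) - 15 ≡ 4. → (5, 4)
double: tangent at (5, 4): λ = (3·5² + 17)/(2·4) ≡ 0/8. 8⁻¹ ≡ 3 (mod 23) since 8·3 = 24 ≡ 1, so λ ≡ 0·3 ≡ 0.
  x = λ² - 5 - 5 = 0 - 10 ≡ 13; y = λ·(5 - 13) - 4 ≡ 19. → (13, 19)

(13, 19)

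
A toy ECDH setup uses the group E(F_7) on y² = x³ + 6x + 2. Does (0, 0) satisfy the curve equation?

no

y² = 0² ≡ 0; x³ + 6x + 2 = 2 ≡ 2 (mod 7). 0 ≠ 2.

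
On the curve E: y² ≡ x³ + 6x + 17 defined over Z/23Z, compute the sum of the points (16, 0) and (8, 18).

(17, 8)

(16, 0) + (8, 18). λ = (18 - 0)/(8 - 16) ≡ 18/15 mod 23. 15⁻¹ ≡ 20 (mod 23), so λ ≡ 15.
  x = λ² - 16 - 8 = 225 - 24 ≡ 17; y = λ·(16 - 17) - 0 ≡ 8. → (17, 8)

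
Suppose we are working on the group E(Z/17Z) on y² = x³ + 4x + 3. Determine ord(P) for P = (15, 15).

2P: tangent at (15, 15): λ = (3·15² + 4)/(2·15) ≡ 16/13. 13⁻¹ ≡ 4 (mod 17), so λ ≡ 16·4 ≡ 13.
  x = λ² - 15 - 15 = 169 - 30 ≡ 3; y = λ·(15 - 3) - 15 ≡ 5. → (3, 5)
3P: (3, 5) + (15, 15). λ = (15 - 5)/(15 - 3) ≡ 10/12 mod 17. 12⁻¹ ≡ 10 (mod 17), so λ ≡ 15.
  x = λ² - 3 - 15 = 225 - 18 ≡ 3; y = λ·(3 - 3) - 5 ≡ 12. → (3, 12)
4P: (3, 12) + (15, 15). λ = (15 - 12)/(15 - 3) ≡ 3/12 mod 17. 12⁻¹ ≡ 10 (mod 17) since 12·10 = 120 ≡ 1, so λ ≡ 13.
  x = λ² - 3 - 15 = 169 - 18 ≡ 15; y = λ·(3 - 15) - 12 ≡ 2. → (15, 2)
5P: (15, 2) + (15, 15): same x and y₁ ≡ -y₂, so the sum is ∞.
5P = ∞, so the order is 5.

5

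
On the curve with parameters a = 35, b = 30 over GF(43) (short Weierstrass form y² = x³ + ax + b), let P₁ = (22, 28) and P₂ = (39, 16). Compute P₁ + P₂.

(13, 39)

(22, 28) + (39, 16). λ = (16 - 28)/(39 - 22) ≡ 31/17 mod 43. 17⁻¹ ≡ 38 (mod 43) since 17·38 = 646 ≡ 1, so λ ≡ 17.
  x = λ² - 22 - 39 = 289 - 61 ≡ 13; y = λ·(22 - 13) - 28 ≡ 39. → (13, 39)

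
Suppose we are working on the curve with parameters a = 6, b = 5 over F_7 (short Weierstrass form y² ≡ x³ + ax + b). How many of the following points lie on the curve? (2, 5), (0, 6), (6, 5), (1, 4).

(2, 5): 5² ≡ 4, rhs ≡ 4 → on.
(0, 6): 6² ≡ 1, rhs ≡ 5 → off.
(6, 5): 5² ≡ 4, rhs ≡ 5 → off.
(1, 4): 4² ≡ 2, rhs ≡ 5 → off.

1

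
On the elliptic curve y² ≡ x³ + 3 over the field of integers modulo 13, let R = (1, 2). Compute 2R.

tangent at (1, 2): λ = (3·1² + 0)/(2·2) ≡ 3/4. 4⁻¹ ≡ 10 (mod 13), so λ ≡ 3·10 ≡ 4.
  x = λ² - 1 - 1 = 16 - 2 ≡ 1; y = λ·(1 - 1) - 2 ≡ 11. → (1, 11)

(1, 11)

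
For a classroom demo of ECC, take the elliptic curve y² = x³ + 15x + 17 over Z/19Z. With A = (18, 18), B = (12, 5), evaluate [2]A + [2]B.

(6, 0)

First 2A:
Repeated addition: build up to 2A.
2A: tangent at (18, 18): λ = (3·18² + 15)/(2·18) ≡ 18/17. 17⁻¹ ≡ 9 (mod 19) since 17·9 = 153 ≡ 1, so λ ≡ 18·9 ≡ 10.
  x = λ² - 18 - 18 = 100 - 36 ≡ 7; y = λ·(18 - 7) - 18 ≡ 16. → (7, 16)
2A = (7, 16).
Next 2B:
Repeated addition: build up to 2B.
2B: tangent at (12, 5): λ = (3·12² + 15)/(2·5) ≡ 10/10. 10⁻¹ ≡ 2 (mod 19) since 10·2 = 20 ≡ 1, so λ ≡ 10·2 ≡ 1.
  x = λ² - 12 - 12 = 1 - 24 ≡ 15; y = λ·(12 - 15) - 5 ≡ 11. → (15, 11)
2B = (15, 11).
Finally 2A + 2B:
(7, 16) + (15, 11). λ = (11 - 16)/(15 - 7) ≡ 14/8 mod 19. 8⁻¹ ≡ 12 (mod 19) since 8·12 = 96 ≡ 1, so λ ≡ 16.
  x = λ² - 7 - 15 = 256 - 22 ≡ 6; y = λ·(7 - 6) - 16 ≡ 0. → (6, 0)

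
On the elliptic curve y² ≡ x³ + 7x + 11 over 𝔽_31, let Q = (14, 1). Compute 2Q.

(12, 5)

tangent at (14, 1): λ = (3·14² + 7)/(2·1) ≡ 6/2. 2⁻¹ ≡ 16 (mod 31), so λ ≡ 6·16 ≡ 3.
  x = λ² - 14 - 14 = 9 - 28 ≡ 12; y = λ·(14 - 12) - 1 ≡ 5. → (12, 5)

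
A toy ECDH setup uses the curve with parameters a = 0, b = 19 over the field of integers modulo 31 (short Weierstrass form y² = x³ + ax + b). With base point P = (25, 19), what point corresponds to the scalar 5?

Double-and-add on 5 = (101)₂. Start with P = (25, 19) for the leading 1-bit.
double: tangent at (25, 19): λ = (3·25² + 0)/(2·19) ≡ 15/7. 7⁻¹ ≡ 9 (mod 31) since 7·9 = 63 ≡ 1, so λ ≡ 15·9 ≡ 11.
  x = λ² - 25 - 25 = 121 - 50 ≡ 9; y = λ·(25 - 9) - 19 ≡ 2. → (9, 2)
double: tangent at (9, 2): λ = (3·9² + 0)/(2·2) ≡ 26/4. 4⁻¹ ≡ 8 (mod 31), so λ ≡ 26·8 ≡ 22.
  x = λ² - 9 - 9 = 484 - 18 ≡ 1; y = λ·(9 - 1) - 2 ≡ 19. → (1, 19)
add P: (1, 19) + (25, 19). λ = (19 - 19)/(25 - 1) ≡ 0/24 mod 31. 24⁻¹ ≡ 22 (mod 31) since 24·22 = 528 ≡ 1, so λ ≡ 0.
  x = λ² - 1 - 25 = 0 - 26 ≡ 5; y = λ·(1 - 5) - 19 ≡ 12. → (5, 12)

(5, 12)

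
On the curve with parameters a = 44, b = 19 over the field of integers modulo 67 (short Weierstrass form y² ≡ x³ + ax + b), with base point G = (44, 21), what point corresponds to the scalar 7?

(30, 47)

Repeated addition: build up to 7G.
2G: tangent at (44, 21): λ = (3·44² + 44)/(2·21) ≡ 23/42. 42⁻¹ ≡ 8 (mod 67), so λ ≡ 23·8 ≡ 50.
  x = λ² - 44 - 44 = 2500 - 88 ≡ 0; y = λ·(44 - 0) - 21 ≡ 35. → (0, 35)
3G: (0, 35) + (44, 21). λ = (21 - 35)/(44 - 0) ≡ 53/44 mod 67. 44⁻¹ ≡ 32 (mod 67), so λ ≡ 21.
  x = λ² - 0 - 44 = 441 - 44 ≡ 62; y = λ·(0 - 62) - 35 ≡ 3. → (62, 3)
4G: (62, 3) + (44, 21). λ = (21 - 3)/(44 - 62) ≡ 18/49 mod 67. 49⁻¹ ≡ 26 (mod 67), so λ ≡ 66.
  x = λ² - 62 - 44 = 4356 - 106 ≡ 29; y = λ·(62 - 29) - 3 ≡ 31. → (29, 31)
5G: (29, 31) + (44, 21). λ = (21 - 31)/(44 - 29) ≡ 57/15 mod 67. 15⁻¹ ≡ 9 (mod 67) since 15·9 = 135 ≡ 1, so λ ≡ 44.
  x = λ² - 29 - 44 = 1936 - 73 ≡ 54; y = λ·(29 - 54) - 31 ≡ 8. → (54, 8)
6G: (54, 8) + (44, 21). λ = (21 - 8)/(44 - 54) ≡ 13/57 mod 67. 57⁻¹ ≡ 20 (mod 67) since 57·20 = 1140 ≡ 1, so λ ≡ 59.
  x = λ² - 54 - 44 = 3481 - 98 ≡ 33; y = λ·(54 - 33) - 8 ≡ 25. → (33, 25)
7G: (33, 25) + (44, 21). λ = (21 - 25)/(44 - 33) ≡ 63/11 mod 67. 11⁻¹ ≡ 61 (mod 67) since 11·61 = 671 ≡ 1, so λ ≡ 24.
  x = λ² - 33 - 44 = 576 - 77 ≡ 30; y = λ·(33 - 30) - 25 ≡ 47. → (30, 47)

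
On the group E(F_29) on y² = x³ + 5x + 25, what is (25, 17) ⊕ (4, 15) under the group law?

(20, 18)

(25, 17) + (4, 15). λ = (15 - 17)/(4 - 25) ≡ 27/8 mod 29. 8⁻¹ ≡ 11 (mod 29), so λ ≡ 7.
  x = λ² - 25 - 4 = 49 - 29 ≡ 20; y = λ·(25 - 20) - 17 ≡ 18. → (20, 18)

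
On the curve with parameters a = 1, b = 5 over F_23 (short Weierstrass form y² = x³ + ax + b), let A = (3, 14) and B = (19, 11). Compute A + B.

(4, 2)

(3, 14) + (19, 11). λ = (11 - 14)/(19 - 3) ≡ 20/16 mod 23. 16⁻¹ ≡ 13 (mod 23) since 16·13 = 208 ≡ 1, so λ ≡ 7.
  x = λ² - 3 - 19 = 49 - 22 ≡ 4; y = λ·(3 - 4) - 14 ≡ 2. → (4, 2)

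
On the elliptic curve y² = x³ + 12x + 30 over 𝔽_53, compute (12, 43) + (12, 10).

O

The two points share x = 12 and their y-coordinates satisfy 43 + 10 ≡ 0 (mod 53), so they are inverses. Their sum is O.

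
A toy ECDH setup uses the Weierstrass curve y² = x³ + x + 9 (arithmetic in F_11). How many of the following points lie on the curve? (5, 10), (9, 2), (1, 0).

1

(5, 10): 10² ≡ 1, rhs ≡ 7 → off.
(9, 2): 2² ≡ 4, rhs ≡ 10 → off.
(1, 0): 0² ≡ 0, rhs ≡ 0 → on.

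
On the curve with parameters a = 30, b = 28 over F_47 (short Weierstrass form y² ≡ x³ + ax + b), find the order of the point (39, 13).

7

2P: tangent at (39, 13): λ = (3·39² + 30)/(2·13) ≡ 34/26. 26⁻¹ ≡ 38 (mod 47), so λ ≡ 34·38 ≡ 23.
  x = λ² - 39 - 39 = 529 - 78 ≡ 28; y = λ·(39 - 28) - 13 ≡ 5. → (28, 5)
3P: (28, 5) + (39, 13). λ = (13 - 5)/(39 - 28) ≡ 8/11 mod 47. 11⁻¹ ≡ 30 (mod 47) since 11·30 = 330 ≡ 1, so λ ≡ 5.
  x = λ² - 28 - 39 = 25 - 67 ≡ 5; y = λ·(28 - 5) - 5 ≡ 16. → (5, 16)
4P: (5, 16) + (39, 13). λ = (13 - 16)/(39 - 5) ≡ 44/34 mod 47. 34⁻¹ ≡ 18 (mod 47), so λ ≡ 40.
  x = λ² - 5 - 39 = 1600 - 44 ≡ 5; y = λ·(5 - 5) - 16 ≡ 31. → (5, 31)
5P: (5, 31) + (39, 13). λ = (13 - 31)/(39 - 5) ≡ 29/34 mod 47. 34⁻¹ ≡ 18 (mod 47), so λ ≡ 5.
  x = λ² - 5 - 39 = 25 - 44 ≡ 28; y = λ·(5 - 28) - 31 ≡ 42. → (28, 42)
6P: (28, 42) + (39, 13). λ = (13 - 42)/(39 - 28) ≡ 18/11 mod 47. 11⁻¹ ≡ 30 (mod 47), so λ ≡ 23.
  x = λ² - 28 - 39 = 529 - 67 ≡ 39; y = λ·(28 - 39) - 42 ≡ 34. → (39, 34)
7P: (39, 34) + (39, 13): same x and y₁ ≡ -y₂, so the sum is the point at infinity.
7P = the point at infinity, so the order is 7.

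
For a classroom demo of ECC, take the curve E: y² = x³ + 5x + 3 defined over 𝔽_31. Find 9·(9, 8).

(21, 21)

Write G = (9, 8).
Repeated addition: build up to 9G.
2G: tangent at (9, 8): λ = (3·9² + 5)/(2·8) ≡ 0/16. 16⁻¹ ≡ 2 (mod 31), so λ ≡ 0·2 ≡ 0.
  x = λ² - 9 - 9 = 0 - 18 ≡ 13; y = λ·(9 - 13) - 8 ≡ 23. → (13, 23)
3G: (13, 23) + (9, 8). λ = (8 - 23)/(9 - 13) ≡ 16/27 mod 31. 27⁻¹ ≡ 23 (mod 31), so λ ≡ 27.
  x = λ² - 13 - 9 = 729 - 22 ≡ 25; y = λ·(13 - 25) - 23 ≡ 25. → (25, 25)
4G: (25, 25) + (9, 8). λ = (8 - 25)/(9 - 25) ≡ 14/15 mod 31. 15⁻¹ ≡ 29 (mod 31) since 15·29 = 435 ≡ 1, so λ ≡ 3.
  x = λ² - 25 - 9 = 9 - 34 ≡ 6; y = λ·(25 - 6) - 25 ≡ 1. → (6, 1)
5G: (6, 1) + (9, 8). λ = (8 - 1)/(9 - 6) ≡ 7/3 mod 31. 3⁻¹ ≡ 21 (mod 31) since 3·21 = 63 ≡ 1, so λ ≡ 23.
  x = λ² - 6 - 9 = 529 - 15 ≡ 18; y = λ·(6 - 18) - 1 ≡ 2. → (18, 2)
6G: (18, 2) + (9, 8). λ = (8 - 2)/(9 - 18) ≡ 6/22 mod 31. 22⁻¹ ≡ 24 (mod 31) since 22·24 = 528 ≡ 1, so λ ≡ 20.
  x = λ² - 18 - 9 = 400 - 27 ≡ 1; y = λ·(18 - 1) - 2 ≡ 28. → (1, 28)
7G: (1, 28) + (9, 8). λ = (8 - 28)/(9 - 1) ≡ 11/8 mod 31. 8⁻¹ ≡ 4 (mod 31), so λ ≡ 13.
  x = λ² - 1 - 9 = 169 - 10 ≡ 4; y = λ·(1 - 4) - 28 ≡ 26. → (4, 26)
8G: (4, 26) + (9, 8). λ = (8 - 26)/(9 - 4) ≡ 13/5 mod 31. 5⁻¹ ≡ 25 (mod 31) since 5·25 = 125 ≡ 1, so λ ≡ 15.
  x = λ² - 4 - 9 = 225 - 13 ≡ 26; y = λ·(4 - 26) - 26 ≡ 16. → (26, 16)
9G: (26, 16) + (9, 8). λ = (8 - 16)/(9 - 26) ≡ 23/14 mod 31. 14⁻¹ ≡ 20 (mod 31) since 14·20 = 280 ≡ 1, so λ ≡ 26.
  x = λ² - 26 - 9 = 676 - 35 ≡ 21; y = λ·(26 - 21) - 16 ≡ 21. → (21, 21)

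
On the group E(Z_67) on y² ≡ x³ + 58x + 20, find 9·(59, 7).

Write Q = (59, 7).
Repeated addition: build up to 9Q.
2Q: tangent at (59, 7): λ = (3·59² + 58)/(2·7) ≡ 49/14. 14⁻¹ ≡ 24 (mod 67), so λ ≡ 49·24 ≡ 37.
  x = λ² - 59 - 59 = 1369 - 118 ≡ 45; y = λ·(59 - 45) - 7 ≡ 42. → (45, 42)
3Q: (45, 42) + (59, 7). λ = (7 - 42)/(59 - 45) ≡ 32/14 mod 67. 14⁻¹ ≡ 24 (mod 67), so λ ≡ 31.
  x = λ² - 45 - 59 = 961 - 104 ≡ 53; y = λ·(45 - 53) - 42 ≡ 45. → (53, 45)
4Q: (53, 45) + (59, 7). λ = (7 - 45)/(59 - 53) ≡ 29/6 mod 67. 6⁻¹ ≡ 56 (mod 67), so λ ≡ 16.
  x = λ² - 53 - 59 = 256 - 112 ≡ 10; y = λ·(53 - 10) - 45 ≡ 40. → (10, 40)
5Q: (10, 40) + (59, 7). λ = (7 - 40)/(59 - 10) ≡ 34/49 mod 67. 49⁻¹ ≡ 26 (mod 67) since 49·26 = 1274 ≡ 1, so λ ≡ 13.
  x = λ² - 10 - 59 = 169 - 69 ≡ 33; y = λ·(10 - 33) - 40 ≡ 63. → (33, 63)
6Q: (33, 63) + (59, 7). λ = (7 - 63)/(59 - 33) ≡ 11/26 mod 67. 26⁻¹ ≡ 49 (mod 67) since 26·49 = 1274 ≡ 1, so λ ≡ 3.
  x = λ² - 33 - 59 = 9 - 92 ≡ 51; y = λ·(33 - 51) - 63 ≡ 17. → (51, 17)
7Q: (51, 17) + (59, 7). λ = (7 - 17)/(59 - 51) ≡ 57/8 mod 67. 8⁻¹ ≡ 42 (mod 67), so λ ≡ 49.
  x = λ² - 51 - 59 = 2401 - 110 ≡ 13; y = λ·(51 - 13) - 17 ≡ 36. → (13, 36)
8Q: (13, 36) + (59, 7). λ = (7 - 36)/(59 - 13) ≡ 38/46 mod 67. 46⁻¹ ≡ 51 (mod 67) since 46·51 = 2346 ≡ 1, so λ ≡ 62.
  x = λ² - 13 - 59 = 3844 - 72 ≡ 20; y = λ·(13 - 20) - 36 ≡ 66. → (20, 66)
9Q: (20, 66) + (59, 7). λ = (7 - 66)/(59 - 20) ≡ 8/39 mod 67. 39⁻¹ ≡ 55 (mod 67), so λ ≡ 38.
  x = λ² - 20 - 59 = 1444 - 79 ≡ 25; y = λ·(20 - 25) - 66 ≡ 12. → (25, 12)

(25, 12)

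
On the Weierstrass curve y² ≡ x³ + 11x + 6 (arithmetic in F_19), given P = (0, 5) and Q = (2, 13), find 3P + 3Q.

First 3P:
Repeated addition: build up to 3P.
2P: tangent at (0, 5): λ = (3·0² + 11)/(2·5) ≡ 11/10. 10⁻¹ ≡ 2 (mod 19) since 10·2 = 20 ≡ 1, so λ ≡ 11·2 ≡ 3.
  x = λ² - 0 - 0 = 9 - 0 ≡ 9; y = λ·(0 - 9) - 5 ≡ 6. → (9, 6)
3P: (9, 6) + (0, 5). λ = (5 - 6)/(0 - 9) ≡ 18/10 mod 19. 10⁻¹ ≡ 2 (mod 19), so λ ≡ 17.
  x = λ² - 9 - 0 = 289 - 9 ≡ 14; y = λ·(9 - 14) - 6 ≡ 4. → (14, 4)
3P = (14, 4).
Next 3Q:
Repeated addition: build up to 3Q.
2Q: tangent at (2, 13): λ = (3·2² + 11)/(2·13) ≡ 4/7. 7⁻¹ ≡ 11 (mod 19), so λ ≡ 4·11 ≡ 6.
  x = λ² - 2 - 2 = 36 - 4 ≡ 13; y = λ·(2 - 13) - 13 ≡ 16. → (13, 16)
3Q: (13, 16) + (2, 13). λ = (13 - 16)/(2 - 13) ≡ 16/8 mod 19. 8⁻¹ ≡ 12 (mod 19), so λ ≡ 2.
  x = λ² - 13 - 2 = 4 - 15 ≡ 8; y = λ·(13 - 8) - 16 ≡ 13. → (8, 13)
3Q = (8, 13).
Finally 3P + 3Q:
(14, 4) + (8, 13). λ = (13 - 4)/(8 - 14) ≡ 9/13 mod 19. 13⁻¹ ≡ 3 (mod 19), so λ ≡ 8.
  x = λ² - 14 - 8 = 64 - 22 ≡ 4; y = λ·(14 - 4) - 4 ≡ 0. → (4, 0)

(4, 0)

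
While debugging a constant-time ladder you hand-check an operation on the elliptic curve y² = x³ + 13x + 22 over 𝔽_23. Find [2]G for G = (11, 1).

tangent at (11, 1): λ = (3·11² + 13)/(2·1) ≡ 8/2. 2⁻¹ ≡ 12 (mod 23), so λ ≡ 8·12 ≡ 4.
  x = λ² - 11 - 11 = 16 - 22 ≡ 17; y = λ·(11 - 17) - 1 ≡ 21. → (17, 21)

(17, 21)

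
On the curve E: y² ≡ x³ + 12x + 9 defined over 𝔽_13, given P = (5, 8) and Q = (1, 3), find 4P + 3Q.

First 4P:
Double-and-add on 4 = (100)₂. Start with P = (5, 8) for the leading 1-bit.
double: tangent at (5, 8): λ = (3·5² + 12)/(2·8) ≡ 9/3. 3⁻¹ ≡ 9 (mod 13), so λ ≡ 9·9 ≡ 3.
  x = λ² - 5 - 5 = 9 - 10 ≡ 12; y = λ·(5 - 12) - 8 ≡ 10. → (12, 10)
double: tangent at (12, 10): λ = (3·12² + 12)/(2·10) ≡ 2/7. 7⁻¹ ≡ 2 (mod 13), so λ ≡ 2·2 ≡ 4.
  x = λ² - 12 - 12 = 16 - 24 ≡ 5; y = λ·(12 - 5) - 10 ≡ 5. → (5, 5)
4P = (5, 5).
Next 3Q:
Repeated addition: build up to 3Q.
2Q: tangent at (1, 3): λ = (3·1² + 12)/(2·3) ≡ 2/6. 6⁻¹ ≡ 11 (mod 13), so λ ≡ 2·11 ≡ 9.
  x = λ² - 1 - 1 = 81 - 2 ≡ 1; y = λ·(1 - 1) - 3 ≡ 10. → (1, 10)
3Q: (1, 10) + (1, 3): same x and y₁ ≡ -y₂, so the sum is ∞.
3Q = ∞.
Finally 4P + 3Q:
(5, 5) + ∞ = (5, 5) (identity).

(5, 5)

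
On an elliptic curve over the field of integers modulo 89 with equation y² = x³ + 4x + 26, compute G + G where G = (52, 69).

(63, 18)

tangent at (52, 69): λ = (3·52² + 4)/(2·69) ≡ 17/49. 49⁻¹ ≡ 20 (mod 89), so λ ≡ 17·20 ≡ 73.
  x = λ² - 52 - 52 = 5329 - 104 ≡ 63; y = λ·(52 - 63) - 69 ≡ 18. → (63, 18)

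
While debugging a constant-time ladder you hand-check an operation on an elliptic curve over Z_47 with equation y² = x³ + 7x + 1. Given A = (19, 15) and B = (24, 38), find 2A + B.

First 2A:
Repeated addition: build up to 2A.
2A: tangent at (19, 15): λ = (3·19² + 7)/(2·15) ≡ 9/30. 30⁻¹ ≡ 11 (mod 47) since 30·11 = 330 ≡ 1, so λ ≡ 9·11 ≡ 5.
  x = λ² - 19 - 19 = 25 - 38 ≡ 34; y = λ·(19 - 34) - 15 ≡ 4. → (34, 4)
2A = (34, 4).
Finally 2A + B:
(34, 4) + (24, 38). λ = (38 - 4)/(24 - 34) ≡ 34/37 mod 47. 37⁻¹ ≡ 14 (mod 47) since 37·14 = 518 ≡ 1, so λ ≡ 6.
  x = λ² - 34 - 24 = 36 - 58 ≡ 25; y = λ·(34 - 25) - 4 ≡ 3. → (25, 3)

(25, 3)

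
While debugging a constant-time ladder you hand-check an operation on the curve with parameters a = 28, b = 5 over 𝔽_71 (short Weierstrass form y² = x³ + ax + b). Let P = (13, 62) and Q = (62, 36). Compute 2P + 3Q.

First 2P:
Repeated addition: build up to 2P.
2P: tangent at (13, 62): λ = (3·13² + 28)/(2·62) ≡ 38/53. 53⁻¹ ≡ 67 (mod 71) since 53·67 = 3551 ≡ 1, so λ ≡ 38·67 ≡ 61.
  x = λ² - 13 - 13 = 3721 - 26 ≡ 3; y = λ·(13 - 3) - 62 ≡ 51. → (3, 51)
2P = (3, 51).
Next 3Q:
Repeated addition: build up to 3Q.
2Q: tangent at (62, 36): λ = (3·62² + 28)/(2·36) ≡ 58/1. 1⁻¹ ≡ 1 (mod 71), so λ ≡ 58·1 ≡ 58.
  x = λ² - 62 - 62 = 3364 - 124 ≡ 45; y = λ·(62 - 45) - 36 ≡ 27. → (45, 27)
3Q: (45, 27) + (62, 36). λ = (36 - 27)/(62 - 45) ≡ 9/17 mod 71. 17⁻¹ ≡ 46 (mod 71), so λ ≡ 59.
  x = λ² - 45 - 62 = 3481 - 107 ≡ 37; y = λ·(45 - 37) - 27 ≡ 19. → (37, 19)
3Q = (37, 19).
Finally 2P + 3Q:
(3, 51) + (37, 19). λ = (19 - 51)/(37 - 3) ≡ 39/34 mod 71. 34⁻¹ ≡ 23 (mod 71), so λ ≡ 45.
  x = λ² - 3 - 37 = 2025 - 40 ≡ 68; y = λ·(3 - 68) - 51 ≡ 6. → (68, 6)

(68, 6)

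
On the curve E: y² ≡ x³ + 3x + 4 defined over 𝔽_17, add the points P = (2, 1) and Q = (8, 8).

(6, 0)

(2, 1) + (8, 8). λ = (8 - 1)/(8 - 2) ≡ 7/6 mod 17. 6⁻¹ ≡ 3 (mod 17) since 6·3 = 18 ≡ 1, so λ ≡ 4.
  x = λ² - 2 - 8 = 16 - 10 ≡ 6; y = λ·(2 - 6) - 1 ≡ 0. → (6, 0)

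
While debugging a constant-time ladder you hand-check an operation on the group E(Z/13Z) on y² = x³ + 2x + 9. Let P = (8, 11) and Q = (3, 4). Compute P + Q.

(5, 1)

(8, 11) + (3, 4). λ = (4 - 11)/(3 - 8) ≡ 6/8 mod 13. 8⁻¹ ≡ 5 (mod 13), so λ ≡ 4.
  x = λ² - 8 - 3 = 16 - 11 ≡ 5; y = λ·(8 - 5) - 11 ≡ 1. → (5, 1)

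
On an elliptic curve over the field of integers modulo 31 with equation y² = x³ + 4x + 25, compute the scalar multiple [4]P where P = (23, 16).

Double-and-add on 4 = (100)₂. Start with P = (23, 16) for the leading 1-bit.
double: tangent at (23, 16): λ = (3·23² + 4)/(2·16) ≡ 10/1. 1⁻¹ ≡ 1 (mod 31), so λ ≡ 10·1 ≡ 10.
  x = λ² - 23 - 23 = 100 - 46 ≡ 23; y = λ·(23 - 23) - 16 ≡ 15. → (23, 15)
double: tangent at (23, 15): λ = (3·23² + 4)/(2·15) ≡ 10/30. 30⁻¹ ≡ 30 (mod 31), so λ ≡ 10·30 ≡ 21.
  x = λ² - 23 - 23 = 441 - 46 ≡ 23; y = λ·(23 - 23) - 15 ≡ 16. → (23, 16)

(23, 16)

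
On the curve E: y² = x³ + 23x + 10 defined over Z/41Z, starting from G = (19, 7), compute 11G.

Repeated addition: build up to 11G.
2G: tangent at (19, 7): λ = (3·19² + 23)/(2·7) ≡ 40/14. 14⁻¹ ≡ 3 (mod 41), so λ ≡ 40·3 ≡ 38.
  x = λ² - 19 - 19 = 1444 - 38 ≡ 12; y = λ·(19 - 12) - 7 ≡ 13. → (12, 13)
3G: (12, 13) + (19, 7). λ = (7 - 13)/(19 - 12) ≡ 35/7 mod 41. 7⁻¹ ≡ 6 (mod 41) since 7·6 = 42 ≡ 1, so λ ≡ 5.
  x = λ² - 12 - 19 = 25 - 31 ≡ 35; y = λ·(12 - 35) - 13 ≡ 36. → (35, 36)
4G: (35, 36) + (19, 7). λ = (7 - 36)/(19 - 35) ≡ 12/25 mod 41. 25⁻¹ ≡ 23 (mod 41), so λ ≡ 30.
  x = λ² - 35 - 19 = 900 - 54 ≡ 26; y = λ·(35 - 26) - 36 ≡ 29. → (26, 29)
5G: (26, 29) + (19, 7). λ = (7 - 29)/(19 - 26) ≡ 19/34 mod 41. 34⁻¹ ≡ 35 (mod 41) since 34·35 = 1190 ≡ 1, so λ ≡ 9.
  x = λ² - 26 - 19 = 81 - 45 ≡ 36; y = λ·(26 - 36) - 29 ≡ 4. → (36, 4)
6G: (36, 4) + (19, 7). λ = (7 - 4)/(19 - 36) ≡ 3/24 mod 41. 24⁻¹ ≡ 12 (mod 41) since 24·12 = 288 ≡ 1, so λ ≡ 36.
  x = λ² - 36 - 19 = 1296 - 55 ≡ 11; y = λ·(36 - 11) - 4 ≡ 35. → (11, 35)
7G: (11, 35) + (19, 7). λ = (7 - 35)/(19 - 11) ≡ 13/8 mod 41. 8⁻¹ ≡ 36 (mod 41) since 8·36 = 288 ≡ 1, so λ ≡ 17.
  x = λ² - 11 - 19 = 289 - 30 ≡ 13; y = λ·(11 - 13) - 35 ≡ 13. → (13, 13)
8G: (13, 13) + (19, 7). λ = (7 - 13)/(19 - 13) ≡ 35/6 mod 41. 6⁻¹ ≡ 7 (mod 41), so λ ≡ 40.
  x = λ² - 13 - 19 = 1600 - 32 ≡ 10; y = λ·(13 - 10) - 13 ≡ 25. → (10, 25)
9G: (10, 25) + (19, 7). λ = (7 - 25)/(19 - 10) ≡ 23/9 mod 41. 9⁻¹ ≡ 32 (mod 41), so λ ≡ 39.
  x = λ² - 10 - 19 = 1521 - 29 ≡ 16; y = λ·(10 - 16) - 25 ≡ 28. → (16, 28)
10G: (16, 28) + (19, 7). λ = (7 - 28)/(19 - 16) ≡ 20/3 mod 41. 3⁻¹ ≡ 14 (mod 41), so λ ≡ 34.
  x = λ² - 16 - 19 = 1156 - 35 ≡ 14; y = λ·(16 - 14) - 28 ≡ 40. → (14, 40)
11G: (14, 40) + (19, 7). λ = (7 - 40)/(19 - 14) ≡ 8/5 mod 41. 5⁻¹ ≡ 33 (mod 41), so λ ≡ 18.
  x = λ² - 14 - 19 = 324 - 33 ≡ 4; y = λ·(14 - 4) - 40 ≡ 17. → (4, 17)

(4, 17)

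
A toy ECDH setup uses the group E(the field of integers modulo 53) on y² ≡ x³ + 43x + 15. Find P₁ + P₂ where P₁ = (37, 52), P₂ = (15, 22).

(37, 52) + (15, 22). λ = (22 - 52)/(15 - 37) ≡ 23/31 mod 53. 31⁻¹ ≡ 12 (mod 53) since 31·12 = 372 ≡ 1, so λ ≡ 11.
  x = λ² - 37 - 15 = 121 - 52 ≡ 16; y = λ·(37 - 16) - 52 ≡ 20. → (16, 20)

(16, 20)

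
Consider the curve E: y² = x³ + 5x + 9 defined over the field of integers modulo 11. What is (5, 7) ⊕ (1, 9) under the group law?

(8, 0)

(5, 7) + (1, 9). λ = (9 - 7)/(1 - 5) ≡ 2/7 mod 11. 7⁻¹ ≡ 8 (mod 11) since 7·8 = 56 ≡ 1, so λ ≡ 5.
  x = λ² - 5 - 1 = 25 - 6 ≡ 8; y = λ·(5 - 8) - 7 ≡ 0. → (8, 0)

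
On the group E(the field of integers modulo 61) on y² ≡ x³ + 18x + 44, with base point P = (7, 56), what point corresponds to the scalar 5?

Double-and-add on 5 = (101)₂. Start with P = (7, 56) for the leading 1-bit.
double: tangent at (7, 56): λ = (3·7² + 18)/(2·56) ≡ 43/51. 51⁻¹ ≡ 6 (mod 61) since 51·6 = 306 ≡ 1, so λ ≡ 43·6 ≡ 14.
  x = λ² - 7 - 7 = 196 - 14 ≡ 60; y = λ·(7 - 60) - 56 ≡ 56. → (60, 56)
double: tangent at (60, 56): λ = (3·60² + 18)/(2·56) ≡ 21/51. 51⁻¹ ≡ 6 (mod 61), so λ ≡ 21·6 ≡ 4.
  x = λ² - 60 - 60 = 16 - 120 ≡ 18; y = λ·(60 - 18) - 56 ≡ 51. → (18, 51)
add P: (18, 51) + (7, 56). λ = (56 - 51)/(7 - 18) ≡ 5/50 mod 61. 50⁻¹ ≡ 11 (mod 61), so λ ≡ 55.
  x = λ² - 18 - 7 = 3025 - 25 ≡ 11; y = λ·(18 - 11) - 51 ≡ 29. → (11, 29)

(11, 29)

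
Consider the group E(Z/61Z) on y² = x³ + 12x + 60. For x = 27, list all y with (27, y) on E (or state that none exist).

none

x³ + 12x + 60 = 20067 ≡ 59 (mod 61).
59 is a non-residue mod 61; no y exists.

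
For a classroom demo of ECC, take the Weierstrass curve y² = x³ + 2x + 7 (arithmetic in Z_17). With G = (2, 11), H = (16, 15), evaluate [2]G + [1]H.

First 2G:
Repeated addition: build up to 2G.
2G: tangent at (2, 11): λ = (3·2² + 2)/(2·11) ≡ 14/5. 5⁻¹ ≡ 7 (mod 17) since 5·7 = 35 ≡ 1, so λ ≡ 14·7 ≡ 13.
  x = λ² - 2 - 2 = 169 - 4 ≡ 12; y = λ·(2 - 12) - 11 ≡ 12. → (12, 12)
2G = (12, 12).
Finally 2G + H:
(12, 12) + (16, 15). λ = (15 - 12)/(16 - 12) ≡ 3/4 mod 17. 4⁻¹ ≡ 13 (mod 17), so λ ≡ 5.
  x = λ² - 12 - 16 = 25 - 28 ≡ 14; y = λ·(12 - 14) - 12 ≡ 12. → (14, 12)

(14, 12)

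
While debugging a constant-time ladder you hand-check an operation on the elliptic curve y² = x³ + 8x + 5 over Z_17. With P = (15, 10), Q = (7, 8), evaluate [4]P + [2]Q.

(7, 9)

First 4P:
Repeated addition: build up to 4P.
2P: tangent at (15, 10): λ = (3·15² + 8)/(2·10) ≡ 3/3. 3⁻¹ ≡ 6 (mod 17) since 3·6 = 18 ≡ 1, so λ ≡ 3·6 ≡ 1.
  x = λ² - 15 - 15 = 1 - 30 ≡ 5; y = λ·(15 - 5) - 10 ≡ 0. → (5, 0)
3P: (5, 0) + (15, 10). λ = (10 - 0)/(15 - 5) ≡ 10/10 mod 17. 10⁻¹ ≡ 12 (mod 17), so λ ≡ 1.
  x = λ² - 5 - 15 = 1 - 20 ≡ 15; y = λ·(5 - 15) - 0 ≡ 7. → (15, 7)
4P: (15, 7) + (15, 10): same x and y₁ ≡ -y₂, so the sum is 𝒪.
4P = 𝒪.
Next 2Q:
Repeated addition: build up to 2Q.
2Q: tangent at (7, 8): λ = (3·7² + 8)/(2·8) ≡ 2/16. 16⁻¹ ≡ 16 (mod 17) since 16·16 = 256 ≡ 1, so λ ≡ 2·16 ≡ 15.
  x = λ² - 7 - 7 = 225 - 14 ≡ 7; y = λ·(7 - 7) - 8 ≡ 9. → (7, 9)
2Q = (7, 9).
Finally 4P + 2Q:
𝒪 + (7, 9) = (7, 9) (identity).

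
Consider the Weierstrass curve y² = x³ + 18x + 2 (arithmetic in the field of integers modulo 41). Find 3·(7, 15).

(3, 1)

Write P = (7, 15).
Repeated addition: build up to 3P.
2P: tangent at (7, 15): λ = (3·7² + 18)/(2·15) ≡ 1/30. 30⁻¹ ≡ 26 (mod 41), so λ ≡ 1·26 ≡ 26.
  x = λ² - 7 - 7 = 676 - 14 ≡ 6; y = λ·(7 - 6) - 15 ≡ 11. → (6, 11)
3P: (6, 11) + (7, 15). λ = (15 - 11)/(7 - 6) ≡ 4/1 mod 41. 1⁻¹ ≡ 1 (mod 41), so λ ≡ 4.
  x = λ² - 6 - 7 = 16 - 13 ≡ 3; y = λ·(6 - 3) - 11 ≡ 1. → (3, 1)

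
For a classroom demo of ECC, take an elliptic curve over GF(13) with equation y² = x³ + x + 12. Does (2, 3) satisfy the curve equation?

yes

y² = 3² ≡ 9; x³ + 1x + 12 = 22 ≡ 9 (mod 13). 9 = 9.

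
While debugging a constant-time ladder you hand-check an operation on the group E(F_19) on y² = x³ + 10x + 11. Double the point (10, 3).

tangent at (10, 3): λ = (3·10² + 10)/(2·3) ≡ 6/6. 6⁻¹ ≡ 16 (mod 19) since 6·16 = 96 ≡ 1, so λ ≡ 6·16 ≡ 1.
  x = λ² - 10 - 10 = 1 - 20 ≡ 0; y = λ·(10 - 0) - 3 ≡ 7. → (0, 7)

(0, 7)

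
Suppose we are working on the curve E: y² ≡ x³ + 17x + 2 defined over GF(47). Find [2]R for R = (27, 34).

tangent at (27, 34): λ = (3·27² + 17)/(2·34) ≡ 42/21. 21⁻¹ ≡ 9 (mod 47) since 21·9 = 189 ≡ 1, so λ ≡ 42·9 ≡ 2.
  x = λ² - 27 - 27 = 4 - 54 ≡ 44; y = λ·(27 - 44) - 34 ≡ 26. → (44, 26)

(44, 26)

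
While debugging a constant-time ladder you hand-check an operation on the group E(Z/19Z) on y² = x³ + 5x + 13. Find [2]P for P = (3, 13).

tangent at (3, 13): λ = (3·3² + 5)/(2·13) ≡ 13/7. 7⁻¹ ≡ 11 (mod 19), so λ ≡ 13·11 ≡ 10.
  x = λ² - 3 - 3 = 100 - 6 ≡ 18; y = λ·(3 - 18) - 13 ≡ 8. → (18, 8)

(18, 8)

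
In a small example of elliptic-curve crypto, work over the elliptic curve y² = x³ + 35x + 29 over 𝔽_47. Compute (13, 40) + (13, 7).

O

The two points share x = 13 and their y-coordinates satisfy 40 + 7 ≡ 0 (mod 47), so they are inverses. Their sum is O.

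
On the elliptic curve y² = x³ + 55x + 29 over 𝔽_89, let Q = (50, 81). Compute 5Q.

(54, 68)

Double-and-add on 5 = (101)₂. Start with Q = (50, 81) for the leading 1-bit.
double: tangent at (50, 81): λ = (3·50² + 55)/(2·81) ≡ 79/73. 73⁻¹ ≡ 50 (mod 89), so λ ≡ 79·50 ≡ 34.
  x = λ² - 50 - 50 = 1156 - 100 ≡ 77; y = λ·(50 - 77) - 81 ≡ 69. → (77, 69)
double: tangent at (77, 69): λ = (3·77² + 55)/(2·69) ≡ 42/49. 49⁻¹ ≡ 20 (mod 89), so λ ≡ 42·20 ≡ 39.
  x = λ² - 77 - 77 = 1521 - 154 ≡ 32; y = λ·(77 - 32) - 69 ≡ 84. → (32, 84)
add Q: (32, 84) + (50, 81). λ = (81 - 84)/(50 - 32) ≡ 86/18 mod 89. 18⁻¹ ≡ 5 (mod 89), so λ ≡ 74.
  x = λ² - 32 - 50 = 5476 - 82 ≡ 54; y = λ·(32 - 54) - 84 ≡ 68. → (54, 68)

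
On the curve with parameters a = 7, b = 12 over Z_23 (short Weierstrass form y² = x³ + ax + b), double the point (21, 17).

tangent at (21, 17): λ = (3·21² + 7)/(2·17) ≡ 19/11. 11⁻¹ ≡ 21 (mod 23), so λ ≡ 19·21 ≡ 8.
  x = λ² - 21 - 21 = 64 - 42 ≡ 22; y = λ·(21 - 22) - 17 ≡ 21. → (22, 21)

(22, 21)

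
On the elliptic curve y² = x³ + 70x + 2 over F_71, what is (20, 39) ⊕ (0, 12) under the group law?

(20, 39) + (0, 12). λ = (12 - 39)/(0 - 20) ≡ 44/51 mod 71. 51⁻¹ ≡ 39 (mod 71), so λ ≡ 12.
  x = λ² - 20 - 0 = 144 - 20 ≡ 53; y = λ·(20 - 53) - 39 ≡ 62. → (53, 62)

(53, 62)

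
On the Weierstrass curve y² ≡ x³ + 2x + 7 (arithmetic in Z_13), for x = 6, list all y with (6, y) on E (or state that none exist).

1, 12

x³ + 2x + 7 = 235 ≡ 1 (mod 13).
Square roots of 1 mod 13: 1 and 12 (since 1² = 1 ≡ 1).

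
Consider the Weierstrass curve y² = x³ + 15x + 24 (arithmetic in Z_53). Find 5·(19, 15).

Write Q = (19, 15).
Repeated addition: build up to 5Q.
2Q: tangent at (19, 15): λ = (3·19² + 15)/(2·15) ≡ 38/30. 30⁻¹ ≡ 23 (mod 53) since 30·23 = 690 ≡ 1, so λ ≡ 38·23 ≡ 26.
  x = λ² - 19 - 19 = 676 - 38 ≡ 2; y = λ·(19 - 2) - 15 ≡ 3. → (2, 3)
3Q: (2, 3) + (19, 15). λ = (15 - 3)/(19 - 2) ≡ 12/17 mod 53. 17⁻¹ ≡ 25 (mod 53) since 17·25 = 425 ≡ 1, so λ ≡ 35.
  x = λ² - 2 - 19 = 1225 - 21 ≡ 38; y = λ·(2 - 38) - 3 ≡ 9. → (38, 9)
4Q: (38, 9) + (19, 15). λ = (15 - 9)/(19 - 38) ≡ 6/34 mod 53. 34⁻¹ ≡ 39 (mod 53), so λ ≡ 22.
  x = λ² - 38 - 19 = 484 - 57 ≡ 3; y = λ·(38 - 3) - 9 ≡ 19. → (3, 19)
5Q: (3, 19) + (19, 15). λ = (15 - 19)/(19 - 3) ≡ 49/16 mod 53. 16⁻¹ ≡ 10 (mod 53) since 16·10 = 160 ≡ 1, so λ ≡ 13.
  x = λ² - 3 - 19 = 169 - 22 ≡ 41; y = λ·(3 - 41) - 19 ≡ 17. → (41, 17)

(41, 17)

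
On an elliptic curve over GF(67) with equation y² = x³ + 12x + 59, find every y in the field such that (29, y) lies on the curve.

26, 41

x³ + 12x + 59 = 24796 ≡ 6 (mod 67).
Square roots of 6 mod 67: 26 and 41 (since 26² = 676 ≡ 6).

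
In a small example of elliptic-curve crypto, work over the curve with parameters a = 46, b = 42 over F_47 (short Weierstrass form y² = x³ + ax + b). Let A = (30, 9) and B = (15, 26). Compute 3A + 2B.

First 3A:
Repeated addition: build up to 3A.
2A: tangent at (30, 9): λ = (3·30² + 46)/(2·9) ≡ 20/18. 18⁻¹ ≡ 34 (mod 47) since 18·34 = 612 ≡ 1, so λ ≡ 20·34 ≡ 22.
  x = λ² - 30 - 30 = 484 - 60 ≡ 1; y = λ·(30 - 1) - 9 ≡ 18. → (1, 18)
3A: (1, 18) + (30, 9). λ = (9 - 18)/(30 - 1) ≡ 38/29 mod 47. 29⁻¹ ≡ 13 (mod 47) since 29·13 = 377 ≡ 1, so λ ≡ 24.
  x = λ² - 1 - 30 = 576 - 31 ≡ 28; y = λ·(1 - 28) - 18 ≡ 39. → (28, 39)
3A = (28, 39).
Next 2B:
Repeated addition: build up to 2B.
2B: tangent at (15, 26): λ = (3·15² + 46)/(2·26) ≡ 16/5. 5⁻¹ ≡ 19 (mod 47) since 5·19 = 95 ≡ 1, so λ ≡ 16·19 ≡ 22.
  x = λ² - 15 - 15 = 484 - 30 ≡ 31; y = λ·(15 - 31) - 26 ≡ 45. → (31, 45)
2B = (31, 45).
Finally 3A + 2B:
(28, 39) + (31, 45). λ = (45 - 39)/(31 - 28) ≡ 6/3 mod 47. 3⁻¹ ≡ 16 (mod 47), so λ ≡ 2.
  x = λ² - 28 - 31 = 4 - 59 ≡ 39; y = λ·(28 - 39) - 39 ≡ 33. → (39, 33)

(39, 33)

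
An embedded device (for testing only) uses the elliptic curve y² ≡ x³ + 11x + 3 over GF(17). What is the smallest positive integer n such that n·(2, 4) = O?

7

2P: tangent at (2, 4): λ = (3·2² + 11)/(2·4) ≡ 6/8. 8⁻¹ ≡ 15 (mod 17), so λ ≡ 6·15 ≡ 5.
  x = λ² - 2 - 2 = 25 - 4 ≡ 4; y = λ·(2 - 4) - 4 ≡ 3. → (4, 3)
3P: (4, 3) + (2, 4). λ = (4 - 3)/(2 - 4) ≡ 1/15 mod 17. 15⁻¹ ≡ 8 (mod 17) since 15·8 = 120 ≡ 1, so λ ≡ 8.
  x = λ² - 4 - 2 = 64 - 6 ≡ 7; y = λ·(4 - 7) - 3 ≡ 7. → (7, 7)
4P: (7, 7) + (2, 4). λ = (4 - 7)/(2 - 7) ≡ 14/12 mod 17. 12⁻¹ ≡ 10 (mod 17) since 12·10 = 120 ≡ 1, so λ ≡ 4.
  x = λ² - 7 - 2 = 16 - 9 ≡ 7; y = λ·(7 - 7) - 7 ≡ 10. → (7, 10)
5P: (7, 10) + (2, 4). λ = (4 - 10)/(2 - 7) ≡ 11/12 mod 17. 12⁻¹ ≡ 10 (mod 17) since 12·10 = 120 ≡ 1, so λ ≡ 8.
  x = λ² - 7 - 2 = 64 - 9 ≡ 4; y = λ·(7 - 4) - 10 ≡ 14. → (4, 14)
6P: (4, 14) + (2, 4). λ = (4 - 14)/(2 - 4) ≡ 7/15 mod 17. 15⁻¹ ≡ 8 (mod 17) since 15·8 = 120 ≡ 1, so λ ≡ 5.
  x = λ² - 4 - 2 = 25 - 6 ≡ 2; y = λ·(4 - 2) - 14 ≡ 13. → (2, 13)
7P: (2, 13) + (2, 4): same x and y₁ ≡ -y₂, so the sum is O.
7P = O, so the order is 7.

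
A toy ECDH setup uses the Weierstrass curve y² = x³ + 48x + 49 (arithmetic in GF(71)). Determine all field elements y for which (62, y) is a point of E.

33, 38

x³ + 48x + 49 = 241353 ≡ 24 (mod 71).
Square roots of 24 mod 71: 33 and 38 (since 33² = 1089 ≡ 24).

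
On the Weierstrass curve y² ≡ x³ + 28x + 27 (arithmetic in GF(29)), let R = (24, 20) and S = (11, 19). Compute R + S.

(17, 14)

(24, 20) + (11, 19). λ = (19 - 20)/(11 - 24) ≡ 28/16 mod 29. 16⁻¹ ≡ 20 (mod 29), so λ ≡ 9.
  x = λ² - 24 - 11 = 81 - 35 ≡ 17; y = λ·(24 - 17) - 20 ≡ 14. → (17, 14)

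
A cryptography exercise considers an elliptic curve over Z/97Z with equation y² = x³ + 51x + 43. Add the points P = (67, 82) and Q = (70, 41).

(67, 82) + (70, 41). λ = (41 - 82)/(70 - 67) ≡ 56/3 mod 97. 3⁻¹ ≡ 65 (mod 97) since 3·65 = 195 ≡ 1, so λ ≡ 51.
  x = λ² - 67 - 70 = 2601 - 137 ≡ 39; y = λ·(67 - 39) - 82 ≡ 85. → (39, 85)

(39, 85)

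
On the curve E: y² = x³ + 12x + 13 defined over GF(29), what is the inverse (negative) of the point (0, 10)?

(0, 19)

-(0, 10) = (0, -10 mod 29) = (0, 19).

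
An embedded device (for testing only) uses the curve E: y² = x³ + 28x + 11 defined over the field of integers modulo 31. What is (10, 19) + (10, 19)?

tangent at (10, 19): λ = (3·10² + 28)/(2·19) ≡ 18/7. 7⁻¹ ≡ 9 (mod 31), so λ ≡ 18·9 ≡ 7.
  x = λ² - 10 - 10 = 49 - 20 ≡ 29; y = λ·(10 - 29) - 19 ≡ 3. → (29, 3)

(29, 3)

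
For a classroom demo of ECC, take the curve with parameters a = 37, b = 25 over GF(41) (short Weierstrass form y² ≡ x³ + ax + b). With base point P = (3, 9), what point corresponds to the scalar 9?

Repeated addition: build up to 9P.
2P: tangent at (3, 9): λ = (3·3² + 37)/(2·9) ≡ 23/18. 18⁻¹ ≡ 16 (mod 41), so λ ≡ 23·16 ≡ 40.
  x = λ² - 3 - 3 = 1600 - 6 ≡ 36; y = λ·(3 - 36) - 9 ≡ 24. → (36, 24)
3P: (36, 24) + (3, 9). λ = (9 - 24)/(3 - 36) ≡ 26/8 mod 41. 8⁻¹ ≡ 36 (mod 41), so λ ≡ 34.
  x = λ² - 36 - 3 = 1156 - 39 ≡ 10; y = λ·(36 - 10) - 24 ≡ 40. → (10, 40)
4P: (10, 40) + (3, 9). λ = (9 - 40)/(3 - 10) ≡ 10/34 mod 41. 34⁻¹ ≡ 35 (mod 41), so λ ≡ 22.
  x = λ² - 10 - 3 = 484 - 13 ≡ 20; y = λ·(10 - 20) - 40 ≡ 27. → (20, 27)
5P: (20, 27) + (3, 9). λ = (9 - 27)/(3 - 20) ≡ 23/24 mod 41. 24⁻¹ ≡ 12 (mod 41), so λ ≡ 30.
  x = λ² - 20 - 3 = 900 - 23 ≡ 16; y = λ·(20 - 16) - 27 ≡ 11. → (16, 11)
6P: (16, 11) + (3, 9). λ = (9 - 11)/(3 - 16) ≡ 39/28 mod 41. 28⁻¹ ≡ 22 (mod 41), so λ ≡ 38.
  x = λ² - 16 - 3 = 1444 - 19 ≡ 31; y = λ·(16 - 31) - 11 ≡ 34. → (31, 34)
7P: (31, 34) + (3, 9). λ = (9 - 34)/(3 - 31) ≡ 16/13 mod 41. 13⁻¹ ≡ 19 (mod 41), so λ ≡ 17.
  x = λ² - 31 - 3 = 289 - 34 ≡ 9; y = λ·(31 - 9) - 34 ≡ 12. → (9, 12)
8P: (9, 12) + (3, 9). λ = (9 - 12)/(3 - 9) ≡ 38/35 mod 41. 35⁻¹ ≡ 34 (mod 41) since 35·34 = 1190 ≡ 1, so λ ≡ 21.
  x = λ² - 9 - 3 = 441 - 12 ≡ 19; y = λ·(9 - 19) - 12 ≡ 24. → (19, 24)
9P: (19, 24) + (3, 9). λ = (9 - 24)/(3 - 19) ≡ 26/25 mod 41. 25⁻¹ ≡ 23 (mod 41) since 25·23 = 575 ≡ 1, so λ ≡ 24.
  x = λ² - 19 - 3 = 576 - 22 ≡ 21; y = λ·(19 - 21) - 24 ≡ 10. → (21, 10)

(21, 10)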